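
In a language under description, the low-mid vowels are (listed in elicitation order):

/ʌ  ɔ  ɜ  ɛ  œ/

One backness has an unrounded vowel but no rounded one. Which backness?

front: unrounded /ɛ/, rounded /œ/.
central: unrounded /ɜ/, rounded —.
back: unrounded /ʌ/, rounded /ɔ/.
Every backness has a rounded member except central, where /ɞ/ would be expected.

central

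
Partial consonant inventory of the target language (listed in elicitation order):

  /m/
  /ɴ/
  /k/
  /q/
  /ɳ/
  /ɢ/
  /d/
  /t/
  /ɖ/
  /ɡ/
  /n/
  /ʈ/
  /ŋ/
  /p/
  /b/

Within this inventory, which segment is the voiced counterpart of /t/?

/t/ is a voiceless alveolar stop.
The voiced counterpart is a voiced alveolar stop — in this inventory, /d/.

/d/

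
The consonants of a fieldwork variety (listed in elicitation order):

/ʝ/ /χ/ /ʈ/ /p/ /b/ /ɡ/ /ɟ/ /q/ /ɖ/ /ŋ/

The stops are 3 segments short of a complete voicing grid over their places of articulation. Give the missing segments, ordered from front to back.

place of articulation  voiceless  voiced  
bilabial          p         b       
retroflex         ʈ         ɖ       
palatal           —         ɟ       
velar             —         ɡ       
uvular            q         —       
Gaps, from front to back: palatal lacks voiceless (/c/); velar lacks voiceless (/k/); uvular lacks voiced (/ɢ/).

/c/, /k/, /ɢ/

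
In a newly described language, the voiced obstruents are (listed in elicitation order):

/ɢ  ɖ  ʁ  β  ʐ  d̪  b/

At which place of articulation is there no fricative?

dental

place of articulation  stop      fricative
bilabial          b         β       
dental            d̪        —       
retroflex         ɖ         ʐ       
uvular            ɢ         ʁ       
Every place of articulation has a fricative member except dental, where /ð/ would be expected.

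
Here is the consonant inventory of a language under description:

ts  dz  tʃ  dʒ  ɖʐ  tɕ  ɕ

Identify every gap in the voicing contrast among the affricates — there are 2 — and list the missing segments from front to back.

alveolar: voiceless /ts/, voiced /dz/.
postalveolar: voiceless /tʃ/, voiced /dʒ/.
retroflex: voiceless —, voiced /ɖʐ/.
alveolo-palatal: voiceless /tɕ/, voiced —.
Gaps, from front to back: retroflex lacks voiceless (/ʈʂ/); alveolo-palatal lacks voiced (/dʑ/).

/ʈʂ/, /dʑ/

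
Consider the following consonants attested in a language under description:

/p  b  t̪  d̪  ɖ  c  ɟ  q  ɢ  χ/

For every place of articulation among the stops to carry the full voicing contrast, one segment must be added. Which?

bilabial: voiceless /p/, voiced /b/.
dental: voiceless /t̪/, voiced /d̪/.
retroflex: voiceless —, voiced /ɖ/.
palatal: voiceless /c/, voiced /ɟ/.
uvular: voiceless /q/, voiced /ɢ/.
The retroflex row has no voiceless member, so the gap is the voiceless retroflex stop /ʈ/.

/ʈ/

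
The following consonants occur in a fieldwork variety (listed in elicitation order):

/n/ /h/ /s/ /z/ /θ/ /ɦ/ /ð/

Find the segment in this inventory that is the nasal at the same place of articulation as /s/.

/n/

/s/ is a voiceless alveolar fricative.
The nasal at the same place is an alveolar nasal — in this inventory, /n/.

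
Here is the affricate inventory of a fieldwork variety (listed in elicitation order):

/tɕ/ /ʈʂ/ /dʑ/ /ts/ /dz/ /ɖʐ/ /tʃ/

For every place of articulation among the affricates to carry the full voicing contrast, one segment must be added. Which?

alveolar: voiceless /ts/, voiced /dz/.
postalveolar: voiceless /tʃ/, voiced —.
retroflex: voiceless /ʈʂ/, voiced /ɖʐ/.
alveolo-palatal: voiceless /tɕ/, voiced /dʑ/.
The postalveolar row has no voiced member, so the gap is the voiced postalveolar affricate /dʒ/.

/dʒ/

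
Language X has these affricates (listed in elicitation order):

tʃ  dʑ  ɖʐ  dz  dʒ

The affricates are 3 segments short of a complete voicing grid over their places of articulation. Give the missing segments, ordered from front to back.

/ts/, /ʈʂ/, /tɕ/

place of articulation  voiceless  voiced  
alveolar          —         dz      
postalveolar      tʃ        dʒ      
retroflex         —         ɖʐ      
alveolo-palatal   —         dʑ      
Gaps, from front to back: alveolar lacks voiceless (/ts/); retroflex lacks voiceless (/ʈʂ/); alveolo-palatal lacks voiceless (/tɕ/).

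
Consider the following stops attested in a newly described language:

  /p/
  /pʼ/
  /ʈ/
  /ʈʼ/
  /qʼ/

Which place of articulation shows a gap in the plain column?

uvular

Plain: /p/ (bilabial), /ʈ/ (retroflex).
Ejective: /pʼ/ (bilabial), /ʈʼ/ (retroflex), /qʼ/ (uvular).
Every place of articulation has a plain member except uvular, where /q/ would be expected.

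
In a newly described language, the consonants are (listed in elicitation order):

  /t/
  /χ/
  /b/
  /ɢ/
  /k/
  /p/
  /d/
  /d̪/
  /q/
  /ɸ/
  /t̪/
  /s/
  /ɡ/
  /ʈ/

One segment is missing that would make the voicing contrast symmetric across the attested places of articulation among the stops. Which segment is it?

/ɖ/

place of articulation  voiceless  voiced  
bilabial          p         b       
dental            t̪        d̪      
alveolar          t         d       
retroflex         ʈ         —       
velar             k         ɡ       
uvular            q         ɢ       
The retroflex row has no voiced member, so the gap is the voiced retroflex stop /ɖ/.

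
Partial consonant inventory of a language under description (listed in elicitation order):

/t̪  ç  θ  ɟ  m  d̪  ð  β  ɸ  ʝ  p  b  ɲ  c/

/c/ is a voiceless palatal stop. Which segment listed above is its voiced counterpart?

/ɟ/

The voiced counterpart is a voiced palatal stop — in this inventory, /ɟ/.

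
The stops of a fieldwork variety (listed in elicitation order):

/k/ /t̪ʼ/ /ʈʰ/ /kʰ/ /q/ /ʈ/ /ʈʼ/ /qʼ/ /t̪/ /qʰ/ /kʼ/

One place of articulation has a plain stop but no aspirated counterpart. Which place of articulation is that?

Plain: /t̪/ (dental), /ʈ/ (retroflex), /k/ (velar), /q/ (uvular).
Aspirated: /ʈʰ/ (retroflex), /kʰ/ (velar), /qʰ/ (uvular).
Ejective: /t̪ʼ/ (dental), /ʈʼ/ (retroflex), /kʼ/ (velar), /qʼ/ (uvular).
Every place of articulation has an aspirated member except dental, where /t̪ʰ/ would be expected.

dental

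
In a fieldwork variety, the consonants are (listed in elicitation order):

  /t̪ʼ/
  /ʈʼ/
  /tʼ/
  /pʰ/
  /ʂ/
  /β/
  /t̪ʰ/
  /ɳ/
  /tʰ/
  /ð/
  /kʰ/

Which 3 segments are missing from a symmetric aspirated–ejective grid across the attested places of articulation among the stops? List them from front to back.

bilabial: aspirated /pʰ/, ejective —.
dental: aspirated /t̪ʰ/, ejective /t̪ʼ/.
alveolar: aspirated /tʰ/, ejective /tʼ/.
retroflex: aspirated —, ejective /ʈʼ/.
velar: aspirated /kʰ/, ejective —.
Gaps, from front to back: bilabial lacks ejective (/pʼ/); retroflex lacks aspirated (/ʈʰ/); velar lacks ejective (/kʼ/).

/pʼ/, /ʈʰ/, /kʼ/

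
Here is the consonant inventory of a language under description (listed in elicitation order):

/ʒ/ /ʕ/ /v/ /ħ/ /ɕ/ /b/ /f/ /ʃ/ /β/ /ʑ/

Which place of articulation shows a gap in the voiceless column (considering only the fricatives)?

bilabial

bilabial: voiceless —, voiced /β/.
labiodental: voiceless /f/, voiced /v/.
postalveolar: voiceless /ʃ/, voiced /ʒ/.
alveolo-palatal: voiceless /ɕ/, voiced /ʑ/.
pharyngeal: voiceless /ħ/, voiced /ʕ/.
Every place of articulation has a voiceless member except bilabial, where /ɸ/ would be expected.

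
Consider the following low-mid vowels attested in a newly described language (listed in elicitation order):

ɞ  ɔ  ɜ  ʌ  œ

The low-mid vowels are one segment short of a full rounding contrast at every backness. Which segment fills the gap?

/ɛ/

front: unrounded —, rounded /œ/.
central: unrounded /ɜ/, rounded /ɞ/.
back: unrounded /ʌ/, rounded /ɔ/.
The front row has no unrounded member, so the gap is the front unrounded vowel /ɛ/.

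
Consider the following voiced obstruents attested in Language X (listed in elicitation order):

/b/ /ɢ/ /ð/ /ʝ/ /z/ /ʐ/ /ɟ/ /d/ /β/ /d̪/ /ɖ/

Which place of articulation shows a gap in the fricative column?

bilabial: stop /b/, fricative /β/.
dental: stop /d̪/, fricative /ð/.
alveolar: stop /d/, fricative /z/.
retroflex: stop /ɖ/, fricative /ʐ/.
palatal: stop /ɟ/, fricative /ʝ/.
uvular: stop /ɢ/, fricative —.
Every place of articulation has a fricative member except uvular, where /ʁ/ would be expected.

uvular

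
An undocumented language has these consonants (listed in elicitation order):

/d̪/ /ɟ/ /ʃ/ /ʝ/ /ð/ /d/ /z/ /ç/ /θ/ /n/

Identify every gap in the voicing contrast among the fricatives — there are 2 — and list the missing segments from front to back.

/s/, /ʒ/

dental: voiceless /θ/, voiced /ð/.
alveolar: voiceless —, voiced /z/.
postalveolar: voiceless /ʃ/, voiced —.
palatal: voiceless /ç/, voiced /ʝ/.
Gaps, from front to back: alveolar lacks voiceless (/s/); postalveolar lacks voiced (/ʒ/).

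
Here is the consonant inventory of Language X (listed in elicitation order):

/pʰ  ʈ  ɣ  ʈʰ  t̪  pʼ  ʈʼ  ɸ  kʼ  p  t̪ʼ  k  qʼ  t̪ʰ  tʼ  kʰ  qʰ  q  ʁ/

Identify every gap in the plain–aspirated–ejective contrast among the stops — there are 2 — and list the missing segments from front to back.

bilabial: plain /p/, aspirated /pʰ/, ejective /pʼ/.
dental: plain /t̪/, aspirated /t̪ʰ/, ejective /t̪ʼ/.
alveolar: plain —, aspirated —, ejective /tʼ/.
retroflex: plain /ʈ/, aspirated /ʈʰ/, ejective /ʈʼ/.
velar: plain /k/, aspirated /kʰ/, ejective /kʼ/.
uvular: plain /q/, aspirated /qʰ/, ejective /qʼ/.
Gaps, from front to back: alveolar lacks plain (/t/); alveolar lacks aspirated (/tʰ/).

/t/, /tʰ/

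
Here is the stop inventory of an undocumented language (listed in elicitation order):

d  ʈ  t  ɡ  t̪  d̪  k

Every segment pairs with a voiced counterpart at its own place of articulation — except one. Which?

Dental: /t̪/ ~ /d̪/
Alveolar: /t/ ~ /d/
Velar: /k/ ~ /ɡ/
Retroflex: only /ʈ/ (voiceless); no voiced partner.
So /ʈ/ is the unpaired segment.

/ʈ/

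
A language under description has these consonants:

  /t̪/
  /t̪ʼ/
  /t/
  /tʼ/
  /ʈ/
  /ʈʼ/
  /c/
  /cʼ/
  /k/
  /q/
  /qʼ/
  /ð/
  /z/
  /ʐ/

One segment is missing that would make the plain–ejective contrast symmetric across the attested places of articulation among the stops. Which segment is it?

/kʼ/

place of articulation  plain     ejective
dental            t̪        t̪ʼ     
alveolar          t         tʼ      
retroflex         ʈ         ʈʼ      
palatal           c         cʼ      
velar             k         —       
uvular            q         qʼ      
The velar row has no ejective member, so the gap is the ejective velar stop /kʼ/.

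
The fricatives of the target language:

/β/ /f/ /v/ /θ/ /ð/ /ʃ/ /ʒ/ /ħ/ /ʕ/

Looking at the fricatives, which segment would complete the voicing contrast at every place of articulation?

/ɸ/

place of articulation  voiceless  voiced  
bilabial          —         β       
labiodental       f         v       
dental            θ         ð       
postalveolar      ʃ         ʒ       
pharyngeal        ħ         ʕ       
The bilabial row has no voiceless member, so the gap is the voiceless bilabial fricative /ɸ/.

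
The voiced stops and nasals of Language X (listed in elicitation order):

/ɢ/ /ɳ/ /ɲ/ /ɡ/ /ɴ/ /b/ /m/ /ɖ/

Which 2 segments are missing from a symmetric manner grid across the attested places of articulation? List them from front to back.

/ɟ/, /ŋ/

bilabial: oral stop /b/, nasal /m/.
retroflex: oral stop /ɖ/, nasal /ɳ/.
palatal: oral stop —, nasal /ɲ/.
velar: oral stop /ɡ/, nasal —.
uvular: oral stop /ɢ/, nasal /ɴ/.
Gaps, from front to back: palatal lacks oral stop (/ɟ/); velar lacks nasal (/ŋ/).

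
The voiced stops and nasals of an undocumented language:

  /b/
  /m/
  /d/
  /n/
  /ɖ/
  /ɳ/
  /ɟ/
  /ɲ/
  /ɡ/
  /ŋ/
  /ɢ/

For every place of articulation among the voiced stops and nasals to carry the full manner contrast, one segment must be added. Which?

Oral stop: /b/ (bilabial), /d/ (alveolar), /ɖ/ (retroflex), /ɟ/ (palatal), /ɡ/ (velar), /ɢ/ (uvular).
Nasal: /m/ (bilabial), /n/ (alveolar), /ɳ/ (retroflex), /ɲ/ (palatal), /ŋ/ (velar).
The uvular row has no nasal member, so the gap is the uvular nasal /ɴ/.

/ɴ/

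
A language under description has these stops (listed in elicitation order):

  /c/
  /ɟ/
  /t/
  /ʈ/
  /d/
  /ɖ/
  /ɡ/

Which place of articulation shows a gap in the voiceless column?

alveolar: voiceless /t/, voiced /d/.
retroflex: voiceless /ʈ/, voiced /ɖ/.
palatal: voiceless /c/, voiced /ɟ/.
velar: voiceless —, voiced /ɡ/.
Every place of articulation has a voiceless member except velar, where /k/ would be expected.

velar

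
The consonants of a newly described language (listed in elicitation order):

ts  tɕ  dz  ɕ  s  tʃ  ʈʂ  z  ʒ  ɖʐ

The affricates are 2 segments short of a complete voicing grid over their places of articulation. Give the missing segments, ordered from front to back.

/dʒ/, /dʑ/

Voiceless: /ts/ (alveolar), /tʃ/ (postalveolar), /ʈʂ/ (retroflex), /tɕ/ (alveolo-palatal).
Voiced: /dz/ (alveolar), /ɖʐ/ (retroflex).
Gaps, from front to back: postalveolar lacks voiced (/dʒ/); alveolo-palatal lacks voiced (/dʑ/).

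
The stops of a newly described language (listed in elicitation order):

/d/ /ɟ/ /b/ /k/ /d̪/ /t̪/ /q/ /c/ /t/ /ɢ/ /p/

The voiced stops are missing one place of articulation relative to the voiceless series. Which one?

Voiceless: /p/ (bilabial), /t̪/ (dental), /t/ (alveolar), /c/ (palatal), /k/ (velar), /q/ (uvular).
Voiced: /b/ (bilabial), /d̪/ (dental), /d/ (alveolar), /ɟ/ (palatal), /ɢ/ (uvular).
Every place of articulation has a voiced member except velar, where /ɡ/ would be expected.

velar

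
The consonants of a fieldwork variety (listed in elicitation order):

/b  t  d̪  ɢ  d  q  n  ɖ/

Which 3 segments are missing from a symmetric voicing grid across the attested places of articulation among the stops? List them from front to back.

bilabial: voiceless —, voiced /b/.
dental: voiceless —, voiced /d̪/.
alveolar: voiceless /t/, voiced /d/.
retroflex: voiceless —, voiced /ɖ/.
uvular: voiceless /q/, voiced /ɢ/.
Gaps, from front to back: bilabial lacks voiceless (/p/); dental lacks voiceless (/t̪/); retroflex lacks voiceless (/ʈ/).

/p/, /t̪/, /ʈ/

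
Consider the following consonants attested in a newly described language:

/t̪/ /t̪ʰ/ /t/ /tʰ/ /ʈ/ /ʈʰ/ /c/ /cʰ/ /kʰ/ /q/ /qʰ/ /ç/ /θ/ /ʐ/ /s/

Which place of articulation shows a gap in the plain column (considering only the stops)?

Plain: /t̪/ (dental), /t/ (alveolar), /ʈ/ (retroflex), /c/ (palatal), /q/ (uvular).
Aspirated: /t̪ʰ/ (dental), /tʰ/ (alveolar), /ʈʰ/ (retroflex), /cʰ/ (palatal), /kʰ/ (velar), /qʰ/ (uvular).
Every place of articulation has a plain member except velar, where /k/ would be expected.

velar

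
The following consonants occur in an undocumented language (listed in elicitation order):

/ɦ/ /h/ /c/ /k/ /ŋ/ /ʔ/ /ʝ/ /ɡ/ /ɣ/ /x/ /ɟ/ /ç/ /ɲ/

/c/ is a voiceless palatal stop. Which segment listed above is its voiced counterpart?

/ɟ/

The voiced counterpart is a voiced palatal stop — in this inventory, /ɟ/.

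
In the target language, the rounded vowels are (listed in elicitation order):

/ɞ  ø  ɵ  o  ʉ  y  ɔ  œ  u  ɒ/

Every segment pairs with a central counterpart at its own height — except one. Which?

/ɒ/

High: /y/ ~ /ʉ/ ~ /u/
High-mid: /ø/ ~ /ɵ/ ~ /o/
Low-mid: /œ/ ~ /ɞ/ ~ /ɔ/
Low: only /ɒ/ (back); no central partner.
So /ɒ/ is the unpaired segment.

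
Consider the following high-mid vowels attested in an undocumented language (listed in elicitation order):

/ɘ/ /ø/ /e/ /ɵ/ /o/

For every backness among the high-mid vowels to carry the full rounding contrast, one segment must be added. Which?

front: unrounded /e/, rounded /ø/.
central: unrounded /ɘ/, rounded /ɵ/.
back: unrounded —, rounded /o/.
The back row has no unrounded member, so the gap is the back unrounded vowel /ɤ/.

/ɤ/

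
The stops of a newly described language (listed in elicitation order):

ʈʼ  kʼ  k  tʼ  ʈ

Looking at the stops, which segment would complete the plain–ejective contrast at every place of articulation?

/t/

Plain: /ʈ/ (retroflex), /k/ (velar).
Ejective: /tʼ/ (alveolar), /ʈʼ/ (retroflex), /kʼ/ (velar).
The alveolar row has no plain member, so the gap is the plain alveolar stop /t/.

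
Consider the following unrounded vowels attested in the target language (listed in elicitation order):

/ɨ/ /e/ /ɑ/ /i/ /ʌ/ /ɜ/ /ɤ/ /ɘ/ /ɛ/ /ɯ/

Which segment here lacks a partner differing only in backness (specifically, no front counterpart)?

High: /i/ ~ /ɨ/ ~ /ɯ/
High-mid: /e/ ~ /ɘ/ ~ /ɤ/
Low-mid: /ɛ/ ~ /ɜ/ ~ /ʌ/
Low: only /ɑ/ (back); no front partner.
So /ɑ/ is the unpaired segment.

/ɑ/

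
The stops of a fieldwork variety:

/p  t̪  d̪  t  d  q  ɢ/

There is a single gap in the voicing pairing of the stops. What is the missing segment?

/b/

bilabial: voiceless /p/, voiced —.
dental: voiceless /t̪/, voiced /d̪/.
alveolar: voiceless /t/, voiced /d/.
uvular: voiceless /q/, voiced /ɢ/.
The bilabial row has no voiced member, so the gap is the voiced bilabial stop /b/.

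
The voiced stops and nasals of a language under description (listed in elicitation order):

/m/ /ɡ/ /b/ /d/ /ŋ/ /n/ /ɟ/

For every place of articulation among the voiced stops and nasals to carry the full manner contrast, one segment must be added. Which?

bilabial: oral stop /b/, nasal /m/.
alveolar: oral stop /d/, nasal /n/.
palatal: oral stop /ɟ/, nasal —.
velar: oral stop /ɡ/, nasal /ŋ/.
The palatal row has no nasal member, so the gap is the palatal nasal /ɲ/.

/ɲ/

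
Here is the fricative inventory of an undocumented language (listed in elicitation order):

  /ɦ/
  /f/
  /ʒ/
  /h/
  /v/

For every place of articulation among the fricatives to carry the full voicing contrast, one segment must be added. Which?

/ʃ/

Voiceless: /f/ (labiodental), /h/ (glottal).
Voiced: /v/ (labiodental), /ʒ/ (postalveolar), /ɦ/ (glottal).
The postalveolar row has no voiceless member, so the gap is the voiceless postalveolar fricative /ʃ/.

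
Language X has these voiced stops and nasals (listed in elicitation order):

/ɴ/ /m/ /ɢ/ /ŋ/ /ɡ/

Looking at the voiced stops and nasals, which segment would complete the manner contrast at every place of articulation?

/b/

bilabial: oral stop —, nasal /m/.
velar: oral stop /ɡ/, nasal /ŋ/.
uvular: oral stop /ɢ/, nasal /ɴ/.
The bilabial row has no oral stop member, so the gap is the bilabial oral stop /b/.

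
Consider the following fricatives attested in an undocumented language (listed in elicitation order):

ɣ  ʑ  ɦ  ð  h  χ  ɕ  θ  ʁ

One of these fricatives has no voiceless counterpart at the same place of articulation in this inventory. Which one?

Dental: /θ/ ~ /ð/
Alveolo-palatal: /ɕ/ ~ /ʑ/
Uvular: /χ/ ~ /ʁ/
Glottal: /h/ ~ /ɦ/
Velar: only /ɣ/ (voiced); no voiceless partner.
So /ɣ/ is the unpaired segment.

/ɣ/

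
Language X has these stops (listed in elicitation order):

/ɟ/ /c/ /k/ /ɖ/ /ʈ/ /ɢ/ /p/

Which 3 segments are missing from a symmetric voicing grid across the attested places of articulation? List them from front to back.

/b/, /ɡ/, /q/

Voiceless: /p/ (bilabial), /ʈ/ (retroflex), /c/ (palatal), /k/ (velar).
Voiced: /ɖ/ (retroflex), /ɟ/ (palatal), /ɢ/ (uvular).
Gaps, from front to back: bilabial lacks voiced (/b/); velar lacks voiced (/ɡ/); uvular lacks voiceless (/q/).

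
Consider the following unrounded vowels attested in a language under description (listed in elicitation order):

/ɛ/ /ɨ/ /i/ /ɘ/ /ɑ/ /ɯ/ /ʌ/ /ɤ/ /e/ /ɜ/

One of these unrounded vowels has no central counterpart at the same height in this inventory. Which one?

/ɑ/

High: /i/ ~ /ɨ/ ~ /ɯ/
High-mid: /e/ ~ /ɘ/ ~ /ɤ/
Low-mid: /ɛ/ ~ /ɜ/ ~ /ʌ/
Low: only /ɑ/ (back); no central partner.
So /ɑ/ is the unpaired segment.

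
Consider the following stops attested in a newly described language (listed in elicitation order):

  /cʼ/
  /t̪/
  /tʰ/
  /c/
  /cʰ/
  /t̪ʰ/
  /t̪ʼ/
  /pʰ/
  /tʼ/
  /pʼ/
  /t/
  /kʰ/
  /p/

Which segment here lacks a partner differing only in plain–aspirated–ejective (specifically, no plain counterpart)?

/kʰ/

Bilabial: /p/ ~ /pʰ/ ~ /pʼ/
Dental: /t̪/ ~ /t̪ʰ/ ~ /t̪ʼ/
Alveolar: /t/ ~ /tʰ/ ~ /tʼ/
Palatal: /c/ ~ /cʰ/ ~ /cʼ/
Velar: only /kʰ/ (aspirated); no plain partner.
So /kʰ/ is the unpaired segment.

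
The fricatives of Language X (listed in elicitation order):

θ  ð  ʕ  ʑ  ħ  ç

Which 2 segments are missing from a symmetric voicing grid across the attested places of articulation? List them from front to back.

place of articulation  voiceless  voiced  
dental            θ         ð       
alveolo-palatal   —         ʑ       
palatal           ç         —       
pharyngeal        ħ         ʕ       
Gaps, from front to back: alveolo-palatal lacks voiceless (/ɕ/); palatal lacks voiced (/ʝ/).

/ɕ/, /ʝ/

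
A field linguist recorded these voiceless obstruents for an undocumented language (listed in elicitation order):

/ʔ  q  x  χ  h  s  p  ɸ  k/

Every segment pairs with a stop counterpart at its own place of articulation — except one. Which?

Bilabial: /p/ ~ /ɸ/
Velar: /k/ ~ /x/
Uvular: /q/ ~ /χ/
Glottal: /ʔ/ ~ /h/
Alveolar: only /s/ (fricative); no stop partner.
So /s/ is the unpaired segment.

/s/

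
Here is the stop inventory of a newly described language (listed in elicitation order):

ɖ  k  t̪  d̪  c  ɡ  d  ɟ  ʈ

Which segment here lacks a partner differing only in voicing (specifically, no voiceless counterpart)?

Dental: /t̪/ ~ /d̪/
Retroflex: /ʈ/ ~ /ɖ/
Palatal: /c/ ~ /ɟ/
Velar: /k/ ~ /ɡ/
Alveolar: only /d/ (voiced); no voiceless partner.
So /d/ is the unpaired segment.

/d/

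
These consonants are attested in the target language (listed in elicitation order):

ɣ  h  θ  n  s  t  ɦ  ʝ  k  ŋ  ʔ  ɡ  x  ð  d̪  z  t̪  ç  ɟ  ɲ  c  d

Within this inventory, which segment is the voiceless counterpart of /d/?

/d/ is a voiced alveolar stop.
The voiceless counterpart is a voiceless alveolar stop — in this inventory, /t/.

/t/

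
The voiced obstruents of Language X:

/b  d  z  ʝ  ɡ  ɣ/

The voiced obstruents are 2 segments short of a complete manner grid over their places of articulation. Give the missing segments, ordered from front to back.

/β/, /ɟ/

place of articulation  stop      fricative
bilabial          b         —       
alveolar          d         z       
palatal           —         ʝ       
velar             ɡ         ɣ       
Gaps, from front to back: bilabial lacks fricative (/β/); palatal lacks stop (/ɟ/).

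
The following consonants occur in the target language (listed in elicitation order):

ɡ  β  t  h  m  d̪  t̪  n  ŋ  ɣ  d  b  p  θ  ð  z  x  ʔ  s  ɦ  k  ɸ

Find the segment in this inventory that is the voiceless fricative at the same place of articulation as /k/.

/k/ is a voiceless velar stop.
The voiceless fricative at the same place is a voiceless velar fricative — in this inventory, /x/.

/x/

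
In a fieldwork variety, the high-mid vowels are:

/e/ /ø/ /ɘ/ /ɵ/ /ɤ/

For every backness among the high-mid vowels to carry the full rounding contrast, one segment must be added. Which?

Unrounded: /e/ (front), /ɘ/ (central), /ɤ/ (back).
Rounded: /ø/ (front), /ɵ/ (central).
The back row has no rounded member, so the gap is the back rounded vowel /o/.

/o/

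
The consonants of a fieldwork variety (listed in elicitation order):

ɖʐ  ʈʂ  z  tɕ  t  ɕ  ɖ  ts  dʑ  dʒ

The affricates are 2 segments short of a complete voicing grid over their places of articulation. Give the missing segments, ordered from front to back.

alveolar: voiceless /ts/, voiced —.
postalveolar: voiceless —, voiced /dʒ/.
retroflex: voiceless /ʈʂ/, voiced /ɖʐ/.
alveolo-palatal: voiceless /tɕ/, voiced /dʑ/.
Gaps, from front to back: alveolar lacks voiced (/dz/); postalveolar lacks voiceless (/tʃ/).

/dz/, /tʃ/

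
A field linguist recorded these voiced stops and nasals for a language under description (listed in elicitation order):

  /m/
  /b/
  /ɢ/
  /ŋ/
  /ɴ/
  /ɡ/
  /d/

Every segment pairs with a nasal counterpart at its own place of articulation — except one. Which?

Bilabial: /b/ ~ /m/
Velar: /ɡ/ ~ /ŋ/
Uvular: /ɢ/ ~ /ɴ/
Alveolar: only /d/ (oral stop); no nasal partner.
So /d/ is the unpaired segment.

/d/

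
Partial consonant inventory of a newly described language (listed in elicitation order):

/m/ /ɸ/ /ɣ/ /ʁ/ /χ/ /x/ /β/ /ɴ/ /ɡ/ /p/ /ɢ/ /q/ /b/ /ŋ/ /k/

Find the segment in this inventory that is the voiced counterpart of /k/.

/ɡ/

/k/ is a voiceless velar stop.
The voiced counterpart is a voiced velar stop — in this inventory, /ɡ/.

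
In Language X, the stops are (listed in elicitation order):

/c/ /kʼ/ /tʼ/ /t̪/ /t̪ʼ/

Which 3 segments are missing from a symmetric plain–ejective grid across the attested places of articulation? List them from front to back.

dental: plain /t̪/, ejective /t̪ʼ/.
alveolar: plain —, ejective /tʼ/.
palatal: plain /c/, ejective —.
velar: plain —, ejective /kʼ/.
Gaps, from front to back: alveolar lacks plain (/t/); palatal lacks ejective (/cʼ/); velar lacks plain (/k/).

/t/, /cʼ/, /k/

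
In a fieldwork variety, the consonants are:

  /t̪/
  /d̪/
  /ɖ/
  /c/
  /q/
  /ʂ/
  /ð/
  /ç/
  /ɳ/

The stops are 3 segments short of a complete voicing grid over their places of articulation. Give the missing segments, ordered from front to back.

/ʈ/, /ɟ/, /ɢ/

Voiceless: /t̪/ (dental), /c/ (palatal), /q/ (uvular).
Voiced: /d̪/ (dental), /ɖ/ (retroflex).
Gaps, from front to back: retroflex lacks voiceless (/ʈ/); palatal lacks voiced (/ɟ/); uvular lacks voiced (/ɢ/).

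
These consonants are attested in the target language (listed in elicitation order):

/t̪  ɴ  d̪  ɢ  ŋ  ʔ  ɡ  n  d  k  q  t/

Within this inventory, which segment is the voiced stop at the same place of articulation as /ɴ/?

/ɴ/ is an uvular nasal.
The voiced stop at the same place is a voiced uvular stop — in this inventory, /ɢ/.

/ɢ/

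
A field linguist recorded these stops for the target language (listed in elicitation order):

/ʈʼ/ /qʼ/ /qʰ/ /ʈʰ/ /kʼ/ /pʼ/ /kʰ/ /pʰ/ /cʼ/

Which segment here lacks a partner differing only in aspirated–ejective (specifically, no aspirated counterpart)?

Bilabial: /pʰ/ ~ /pʼ/
Retroflex: /ʈʰ/ ~ /ʈʼ/
Velar: /kʰ/ ~ /kʼ/
Uvular: /qʰ/ ~ /qʼ/
Palatal: only /cʼ/ (ejective); no aspirated partner.
So /cʼ/ is the unpaired segment.

/cʼ/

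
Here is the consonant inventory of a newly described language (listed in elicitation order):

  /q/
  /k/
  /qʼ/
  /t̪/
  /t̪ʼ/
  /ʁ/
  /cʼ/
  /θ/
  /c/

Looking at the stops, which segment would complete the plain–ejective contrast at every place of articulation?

place of articulation  plain     ejective
dental            t̪        t̪ʼ     
palatal           c         cʼ      
velar             k         —       
uvular            q         qʼ      
The velar row has no ejective member, so the gap is the ejective velar stop /kʼ/.

/kʼ/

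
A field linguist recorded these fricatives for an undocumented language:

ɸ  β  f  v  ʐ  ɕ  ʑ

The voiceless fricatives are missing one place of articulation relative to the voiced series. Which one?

retroflex

Voiceless: /ɸ/ (bilabial), /f/ (labiodental), /ɕ/ (alveolo-palatal).
Voiced: /β/ (bilabial), /v/ (labiodental), /ʐ/ (retroflex), /ʑ/ (alveolo-palatal).
Every place of articulation has a voiceless member except retroflex, where /ʂ/ would be expected.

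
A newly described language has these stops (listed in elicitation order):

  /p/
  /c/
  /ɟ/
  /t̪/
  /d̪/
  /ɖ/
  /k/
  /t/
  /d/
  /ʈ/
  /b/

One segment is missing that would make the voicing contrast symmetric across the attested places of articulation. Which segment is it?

/ɡ/

place of articulation  voiceless  voiced  
bilabial          p         b       
dental            t̪        d̪      
alveolar          t         d       
retroflex         ʈ         ɖ       
palatal           c         ɟ       
velar             k         —       
The velar row has no voiced member, so the gap is the voiced velar stop /ɡ/.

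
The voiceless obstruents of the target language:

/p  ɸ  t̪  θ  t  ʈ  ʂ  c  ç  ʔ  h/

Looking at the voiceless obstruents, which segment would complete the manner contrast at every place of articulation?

/s/

Stop: /p/ (bilabial), /t̪/ (dental), /t/ (alveolar), /ʈ/ (retroflex), /c/ (palatal), /ʔ/ (glottal).
Fricative: /ɸ/ (bilabial), /θ/ (dental), /ʂ/ (retroflex), /ç/ (palatal), /h/ (glottal).
The alveolar row has no fricative member, so the gap is the alveolar fricative /s/.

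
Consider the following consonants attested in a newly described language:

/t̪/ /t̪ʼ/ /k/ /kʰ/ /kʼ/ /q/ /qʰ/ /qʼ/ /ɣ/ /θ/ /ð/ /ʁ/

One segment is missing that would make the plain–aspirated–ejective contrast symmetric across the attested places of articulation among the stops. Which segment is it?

Plain: /t̪/ (dental), /k/ (velar), /q/ (uvular).
Aspirated: /kʰ/ (velar), /qʰ/ (uvular).
Ejective: /t̪ʼ/ (dental), /kʼ/ (velar), /qʼ/ (uvular).
The dental row has no aspirated member, so the gap is the aspirated dental stop /t̪ʰ/.

/t̪ʰ/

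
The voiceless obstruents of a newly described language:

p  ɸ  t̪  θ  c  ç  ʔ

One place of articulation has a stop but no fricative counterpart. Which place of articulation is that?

glottal

bilabial: stop /p/, fricative /ɸ/.
dental: stop /t̪/, fricative /θ/.
palatal: stop /c/, fricative /ç/.
glottal: stop /ʔ/, fricative —.
Every place of articulation has a fricative member except glottal, where /h/ would be expected.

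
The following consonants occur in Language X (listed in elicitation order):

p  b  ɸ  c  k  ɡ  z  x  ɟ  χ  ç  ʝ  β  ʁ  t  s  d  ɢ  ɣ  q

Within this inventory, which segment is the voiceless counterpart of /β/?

/β/ is a voiced bilabial fricative.
The voiceless counterpart is a voiceless bilabial fricative — in this inventory, /ɸ/.

/ɸ/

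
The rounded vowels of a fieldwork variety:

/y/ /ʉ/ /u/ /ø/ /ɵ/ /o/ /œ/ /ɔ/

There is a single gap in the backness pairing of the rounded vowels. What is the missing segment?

/ɞ/

Front: /y/ (high), /ø/ (high-mid), /œ/ (low-mid).
Central: /ʉ/ (high), /ɵ/ (high-mid).
Back: /u/ (high), /o/ (high-mid), /ɔ/ (low-mid).
The low-mid row has no central member, so the gap is the low-mid central rounded vowel /ɞ/.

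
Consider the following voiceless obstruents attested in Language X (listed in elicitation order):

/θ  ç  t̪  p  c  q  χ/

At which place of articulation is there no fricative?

bilabial

bilabial: stop /p/, fricative —.
dental: stop /t̪/, fricative /θ/.
palatal: stop /c/, fricative /ç/.
uvular: stop /q/, fricative /χ/.
Every place of articulation has a fricative member except bilabial, where /ɸ/ would be expected.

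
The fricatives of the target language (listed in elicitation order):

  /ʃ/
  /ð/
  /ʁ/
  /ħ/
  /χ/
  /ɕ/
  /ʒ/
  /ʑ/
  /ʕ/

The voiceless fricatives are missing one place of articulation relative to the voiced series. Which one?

dental: voiceless —, voiced /ð/.
postalveolar: voiceless /ʃ/, voiced /ʒ/.
alveolo-palatal: voiceless /ɕ/, voiced /ʑ/.
uvular: voiceless /χ/, voiced /ʁ/.
pharyngeal: voiceless /ħ/, voiced /ʕ/.
Every place of articulation has a voiceless member except dental, where /θ/ would be expected.

dental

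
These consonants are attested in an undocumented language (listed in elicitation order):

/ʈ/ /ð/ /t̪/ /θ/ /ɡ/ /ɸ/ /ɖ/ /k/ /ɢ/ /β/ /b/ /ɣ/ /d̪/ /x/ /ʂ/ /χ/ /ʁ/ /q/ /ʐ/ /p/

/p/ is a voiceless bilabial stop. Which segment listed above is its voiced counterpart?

/b/

The voiced counterpart is a voiced bilabial stop — in this inventory, /b/.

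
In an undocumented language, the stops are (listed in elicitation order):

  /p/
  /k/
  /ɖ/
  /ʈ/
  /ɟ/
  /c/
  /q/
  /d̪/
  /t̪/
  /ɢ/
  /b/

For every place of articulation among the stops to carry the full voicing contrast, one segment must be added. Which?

/ɡ/

Voiceless: /p/ (bilabial), /t̪/ (dental), /ʈ/ (retroflex), /c/ (palatal), /k/ (velar), /q/ (uvular).
Voiced: /b/ (bilabial), /d̪/ (dental), /ɖ/ (retroflex), /ɟ/ (palatal), /ɢ/ (uvular).
The velar row has no voiced member, so the gap is the voiced velar stop /ɡ/.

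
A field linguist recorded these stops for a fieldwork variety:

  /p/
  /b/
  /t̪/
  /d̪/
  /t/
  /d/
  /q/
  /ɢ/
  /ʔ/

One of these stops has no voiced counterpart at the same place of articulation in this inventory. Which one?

Bilabial: /p/ ~ /b/
Dental: /t̪/ ~ /d̪/
Alveolar: /t/ ~ /d/
Uvular: /q/ ~ /ɢ/
Glottal: only /ʔ/ (voiceless); no voiced partner.
So /ʔ/ is the unpaired segment.

/ʔ/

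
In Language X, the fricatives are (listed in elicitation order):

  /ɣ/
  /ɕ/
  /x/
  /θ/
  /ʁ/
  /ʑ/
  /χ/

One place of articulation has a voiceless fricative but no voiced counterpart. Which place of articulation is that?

dental

place of articulation  voiceless  voiced  
dental            θ         —       
alveolo-palatal   ɕ         ʑ       
velar             x         ɣ       
uvular            χ         ʁ       
Every place of articulation has a voiced member except dental, where /ð/ would be expected.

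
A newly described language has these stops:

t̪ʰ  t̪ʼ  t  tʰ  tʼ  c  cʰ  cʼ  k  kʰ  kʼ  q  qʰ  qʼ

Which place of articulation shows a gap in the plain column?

Plain: /t/ (alveolar), /c/ (palatal), /k/ (velar), /q/ (uvular).
Aspirated: /t̪ʰ/ (dental), /tʰ/ (alveolar), /cʰ/ (palatal), /kʰ/ (velar), /qʰ/ (uvular).
Ejective: /t̪ʼ/ (dental), /tʼ/ (alveolar), /cʼ/ (palatal), /kʼ/ (velar), /qʼ/ (uvular).
Every place of articulation has a plain member except dental, where /t̪/ would be expected.

dental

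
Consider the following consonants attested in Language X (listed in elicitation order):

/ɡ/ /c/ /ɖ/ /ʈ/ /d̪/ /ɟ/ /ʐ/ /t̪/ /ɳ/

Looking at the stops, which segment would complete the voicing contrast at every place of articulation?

/k/

place of articulation  voiceless  voiced  
dental            t̪        d̪      
retroflex         ʈ         ɖ       
palatal           c         ɟ       
velar             —         ɡ       
The velar row has no voiceless member, so the gap is the voiceless velar stop /k/.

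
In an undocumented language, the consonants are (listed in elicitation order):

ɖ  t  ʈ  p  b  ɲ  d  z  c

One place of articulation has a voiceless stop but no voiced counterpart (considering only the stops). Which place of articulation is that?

palatal

bilabial: voiceless /p/, voiced /b/.
alveolar: voiceless /t/, voiced /d/.
retroflex: voiceless /ʈ/, voiced /ɖ/.
palatal: voiceless /c/, voiced —.
Every place of articulation has a voiced member except palatal, where /ɟ/ would be expected.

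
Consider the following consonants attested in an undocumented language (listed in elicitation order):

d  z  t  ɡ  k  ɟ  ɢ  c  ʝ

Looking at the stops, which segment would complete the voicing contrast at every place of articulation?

/q/

Voiceless: /t/ (alveolar), /c/ (palatal), /k/ (velar).
Voiced: /d/ (alveolar), /ɟ/ (palatal), /ɡ/ (velar), /ɢ/ (uvular).
The uvular row has no voiceless member, so the gap is the voiceless uvular stop /q/.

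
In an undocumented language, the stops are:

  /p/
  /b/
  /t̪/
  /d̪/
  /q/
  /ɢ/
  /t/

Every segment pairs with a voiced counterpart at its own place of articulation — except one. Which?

Bilabial: /p/ ~ /b/
Dental: /t̪/ ~ /d̪/
Uvular: /q/ ~ /ɢ/
Alveolar: only /t/ (voiceless); no voiced partner.
So /t/ is the unpaired segment.

/t/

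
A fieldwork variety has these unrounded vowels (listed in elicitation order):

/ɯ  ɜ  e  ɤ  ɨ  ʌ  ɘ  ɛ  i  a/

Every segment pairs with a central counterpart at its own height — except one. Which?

/a/

High: /i/ ~ /ɨ/ ~ /ɯ/
High-mid: /e/ ~ /ɘ/ ~ /ɤ/
Low-mid: /ɛ/ ~ /ɜ/ ~ /ʌ/
Low: only /a/ (front); no central partner.
So /a/ is the unpaired segment.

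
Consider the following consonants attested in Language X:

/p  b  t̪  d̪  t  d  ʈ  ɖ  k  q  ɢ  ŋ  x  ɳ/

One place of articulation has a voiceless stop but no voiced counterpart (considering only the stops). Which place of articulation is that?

velar

place of articulation  voiceless  voiced  
bilabial          p         b       
dental            t̪        d̪      
alveolar          t         d       
retroflex         ʈ         ɖ       
velar             k         —       
uvular            q         ɢ       
Every place of articulation has a voiced member except velar, where /ɡ/ would be expected.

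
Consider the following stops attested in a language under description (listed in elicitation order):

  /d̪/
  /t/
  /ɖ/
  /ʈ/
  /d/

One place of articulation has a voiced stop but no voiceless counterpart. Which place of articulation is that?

place of articulation  voiceless  voiced  
dental            —         d̪      
alveolar          t         d       
retroflex         ʈ         ɖ       
Every place of articulation has a voiceless member except dental, where /t̪/ would be expected.

dental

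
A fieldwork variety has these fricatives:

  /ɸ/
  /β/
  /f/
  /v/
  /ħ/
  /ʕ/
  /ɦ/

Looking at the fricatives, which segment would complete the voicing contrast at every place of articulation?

bilabial: voiceless /ɸ/, voiced /β/.
labiodental: voiceless /f/, voiced /v/.
pharyngeal: voiceless /ħ/, voiced /ʕ/.
glottal: voiceless —, voiced /ɦ/.
The glottal row has no voiceless member, so the gap is the voiceless glottal fricative /h/.

/h/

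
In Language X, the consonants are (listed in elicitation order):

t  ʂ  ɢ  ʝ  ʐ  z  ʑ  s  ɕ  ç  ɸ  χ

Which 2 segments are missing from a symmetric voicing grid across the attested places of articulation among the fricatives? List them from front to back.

/β/, /ʁ/

place of articulation  voiceless  voiced  
bilabial          ɸ         —       
alveolar          s         z       
retroflex         ʂ         ʐ       
alveolo-palatal   ɕ         ʑ       
palatal           ç         ʝ       
uvular            χ         —       
Gaps, from front to back: bilabial lacks voiced (/β/); uvular lacks voiced (/ʁ/).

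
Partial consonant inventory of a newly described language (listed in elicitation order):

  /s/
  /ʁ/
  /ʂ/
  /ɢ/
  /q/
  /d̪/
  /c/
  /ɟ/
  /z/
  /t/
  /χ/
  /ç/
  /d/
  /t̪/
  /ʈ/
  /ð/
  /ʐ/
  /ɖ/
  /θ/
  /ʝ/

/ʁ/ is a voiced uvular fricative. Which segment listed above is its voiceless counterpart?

The voiceless counterpart is a voiceless uvular fricative — in this inventory, /χ/.

/χ/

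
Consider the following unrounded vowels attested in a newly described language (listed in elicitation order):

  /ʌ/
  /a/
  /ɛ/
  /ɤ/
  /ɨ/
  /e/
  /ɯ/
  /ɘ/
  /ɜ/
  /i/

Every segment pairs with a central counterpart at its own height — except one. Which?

High: /i/ ~ /ɨ/ ~ /ɯ/
High-mid: /e/ ~ /ɘ/ ~ /ɤ/
Low-mid: /ɛ/ ~ /ɜ/ ~ /ʌ/
Low: only /a/ (front); no central partner.
So /a/ is the unpaired segment.

/a/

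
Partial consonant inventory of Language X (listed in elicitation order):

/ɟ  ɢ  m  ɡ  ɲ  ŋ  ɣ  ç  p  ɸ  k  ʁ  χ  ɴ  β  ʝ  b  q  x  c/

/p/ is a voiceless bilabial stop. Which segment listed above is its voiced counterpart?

/b/

The voiced counterpart is a voiced bilabial stop — in this inventory, /b/.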